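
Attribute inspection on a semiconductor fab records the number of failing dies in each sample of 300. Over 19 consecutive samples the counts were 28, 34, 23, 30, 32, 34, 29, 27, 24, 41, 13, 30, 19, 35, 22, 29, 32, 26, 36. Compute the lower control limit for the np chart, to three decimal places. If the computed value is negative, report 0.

p̄ = Σdᵢ / (k·n) = 544 / (19 × 300) = 0.09544
LCL = np̄ − 3·√(np̄(1−p̄)) = 28.6316 − 3 × 5.0891 = 13.3643

13.364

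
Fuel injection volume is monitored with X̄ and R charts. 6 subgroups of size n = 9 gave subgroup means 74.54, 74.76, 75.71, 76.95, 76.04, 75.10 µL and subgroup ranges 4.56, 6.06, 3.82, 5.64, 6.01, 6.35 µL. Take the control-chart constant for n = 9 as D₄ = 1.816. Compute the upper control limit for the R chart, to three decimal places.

R̄ = (4.56 + 6.06 + 3.82 + 5.64 + 6.01 + 6.35) / 6 = 32.4400 / 6 = 5.4067
UCL_R = D₄·R̄ = 1.816 × 5.4067 = 9.8185

9.819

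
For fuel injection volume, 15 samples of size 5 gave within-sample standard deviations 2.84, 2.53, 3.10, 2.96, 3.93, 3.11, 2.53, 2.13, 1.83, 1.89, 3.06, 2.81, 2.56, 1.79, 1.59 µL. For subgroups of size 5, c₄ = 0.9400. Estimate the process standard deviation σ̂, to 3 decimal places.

2.742

s̄ = (2.84 + 2.53 + 3.10 + 2.96 + 3.93 + 3.11 + 2.53 + 2.13 + 1.83 + 1.89 + 3.06 + 2.81 + 2.56 + 1.79 + 1.59) / 15 = 2.5773
σ̂ = s̄ / c₄ = 2.5773 / 0.9400 = 2.7418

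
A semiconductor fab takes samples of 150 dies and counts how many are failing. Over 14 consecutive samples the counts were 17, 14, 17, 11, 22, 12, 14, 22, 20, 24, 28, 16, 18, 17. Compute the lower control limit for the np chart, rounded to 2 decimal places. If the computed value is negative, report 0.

6.06

p̄ = Σdᵢ / (k·n) = 252 / (14 × 150) = 0.12000
LCL = np̄ − 3·√(np̄(1−p̄)) = 18.0000 − 3 × 3.9799 = 6.0602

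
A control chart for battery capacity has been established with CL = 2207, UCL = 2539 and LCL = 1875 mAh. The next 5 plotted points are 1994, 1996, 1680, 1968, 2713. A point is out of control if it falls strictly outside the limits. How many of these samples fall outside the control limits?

Compare each point to [1875, 2539]: sample 3 = 1680 < LCL; sample 5 = 2713 > UCL.

2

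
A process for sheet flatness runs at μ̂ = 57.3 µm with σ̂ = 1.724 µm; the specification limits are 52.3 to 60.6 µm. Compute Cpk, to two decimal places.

Cpu = (USL − μ̂) / (3σ̂) = (60.6 − 57.3) / (3 × 1.724) = 0.6381; Cpl = (μ̂ − LSL) / (3σ̂) = (57.3 − 52.3) / (3 × 1.724) = 0.9667; Cpk = min(Cpu, Cpl) = 0.6381

0.64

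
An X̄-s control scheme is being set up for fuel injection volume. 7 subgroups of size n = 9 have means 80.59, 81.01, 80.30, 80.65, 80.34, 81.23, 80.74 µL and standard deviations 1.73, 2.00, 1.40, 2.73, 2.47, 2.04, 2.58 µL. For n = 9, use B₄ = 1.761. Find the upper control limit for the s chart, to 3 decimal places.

s̄ = (1.73 + 2.00 + 1.40 + 2.73 + 2.47 + 2.04 + 2.58) / 7 = 2.1357
UCL_s = B₄·s̄ = 1.761 × 2.1357 = 3.7610

3.761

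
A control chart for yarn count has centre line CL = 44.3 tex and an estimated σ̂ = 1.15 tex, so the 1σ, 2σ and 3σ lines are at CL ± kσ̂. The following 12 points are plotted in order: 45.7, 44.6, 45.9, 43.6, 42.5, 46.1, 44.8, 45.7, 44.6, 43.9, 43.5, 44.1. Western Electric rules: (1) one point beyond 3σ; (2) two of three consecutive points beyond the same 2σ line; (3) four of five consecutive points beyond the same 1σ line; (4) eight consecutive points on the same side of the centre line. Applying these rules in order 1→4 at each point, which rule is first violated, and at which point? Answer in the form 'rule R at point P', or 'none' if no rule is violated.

Zone of each point (C = within 1σ̂, B = 1σ̂–2σ̂, A = 2σ̂–3σ̂, * = beyond 3σ̂; sign = side of CL): 1:+B, 2:+C, 3:+B, 4:-C, 5:-B, 6:+B, 7:+C, 8:+B, 9:+C, 10:-C, 11:-C, 12:-C
No rule fires across all 12 points.

none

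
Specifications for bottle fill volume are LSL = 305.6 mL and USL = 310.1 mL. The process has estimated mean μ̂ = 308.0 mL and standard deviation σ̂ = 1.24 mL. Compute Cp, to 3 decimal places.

0.605

Cp = (USL − LSL) / (6σ̂) = (310.1 − 305.6) / (6 × 1.24) = 4.5000 / 7.4400 = 0.6048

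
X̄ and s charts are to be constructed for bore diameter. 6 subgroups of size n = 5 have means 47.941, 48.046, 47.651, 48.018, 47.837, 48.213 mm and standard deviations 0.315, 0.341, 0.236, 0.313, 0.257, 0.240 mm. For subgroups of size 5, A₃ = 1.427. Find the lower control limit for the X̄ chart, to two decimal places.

X̄̄ = (47.941 + 48.046 + 47.651 + 48.018 + 47.837 + 48.213) / 6 = 47.9510
s̄ = (0.315 + 0.341 + 0.236 + 0.313 + 0.257 + 0.240) / 6 = 0.2837
LCL = X̄̄ − A₃·s̄ = 47.9510 − 1.427 × 0.2837 = 47.5462

47.55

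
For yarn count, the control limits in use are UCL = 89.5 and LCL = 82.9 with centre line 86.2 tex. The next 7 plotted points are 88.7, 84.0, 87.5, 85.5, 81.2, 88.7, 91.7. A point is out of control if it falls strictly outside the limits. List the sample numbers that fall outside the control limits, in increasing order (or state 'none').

Compare each point to [82.9, 89.5]: sample 5 = 81.2 < LCL; sample 7 = 91.7 > UCL.

5, 7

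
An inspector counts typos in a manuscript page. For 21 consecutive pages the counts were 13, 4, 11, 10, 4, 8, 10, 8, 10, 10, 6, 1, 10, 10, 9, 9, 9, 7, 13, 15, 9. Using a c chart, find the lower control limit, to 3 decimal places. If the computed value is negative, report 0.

0.000

c̄ = (13 + 4 + 11 + 10 + 4 + 8 + 10 + 8 + 10 + 10 + 6 + 1 + 10 + 10 + 9 + 9 + 9 + 7 + 13 + 15 + 9) / 21 = 186 / 21 = 8.8571
LCL = c̄ − 3√c̄ = 8.8571 − 3 × 2.9761 = -0.0711 → 0 (cannot be negative)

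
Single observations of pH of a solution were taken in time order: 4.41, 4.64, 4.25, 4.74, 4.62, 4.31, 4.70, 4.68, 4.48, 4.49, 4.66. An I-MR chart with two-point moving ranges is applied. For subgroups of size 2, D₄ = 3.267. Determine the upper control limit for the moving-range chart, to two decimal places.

0.76

Moving ranges: 0.23, 0.39, 0.49, 0.12, 0.31, 0.39, 0.02, 0.20, 0.01, 0.17; M̄R̄ = 2.3300 / 10 = 0.2330
UCL_MR = D₄·M̄R̄ = 3.267 × 0.2330 = 0.7612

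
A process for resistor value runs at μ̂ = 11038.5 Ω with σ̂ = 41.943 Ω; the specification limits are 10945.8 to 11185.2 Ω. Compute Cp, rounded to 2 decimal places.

Cp = (USL − LSL) / (6σ̂) = (11185.2 − 10945.8) / (6 × 41.943) = 239.4000 / 251.6580 = 0.9513

0.95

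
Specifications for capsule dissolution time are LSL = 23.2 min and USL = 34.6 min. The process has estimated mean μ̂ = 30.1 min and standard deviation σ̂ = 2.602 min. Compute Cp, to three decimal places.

0.730

Cp = (USL − LSL) / (6σ̂) = (34.6 − 23.2) / (6 × 2.602) = 11.4000 / 15.6120 = 0.7302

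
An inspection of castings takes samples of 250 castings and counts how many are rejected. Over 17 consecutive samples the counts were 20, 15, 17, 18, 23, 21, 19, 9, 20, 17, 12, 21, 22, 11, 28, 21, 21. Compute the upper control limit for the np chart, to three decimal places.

p̄ = Σdᵢ / (k·n) = 315 / (17 × 250) = 0.07412
UCL = np̄ + 3·√(np̄(1−p̄)) = 18.5294 + 3 × √(18.5294×0.92588) = 18.5294 + 3 × 4.1420 = 30.9554

30.955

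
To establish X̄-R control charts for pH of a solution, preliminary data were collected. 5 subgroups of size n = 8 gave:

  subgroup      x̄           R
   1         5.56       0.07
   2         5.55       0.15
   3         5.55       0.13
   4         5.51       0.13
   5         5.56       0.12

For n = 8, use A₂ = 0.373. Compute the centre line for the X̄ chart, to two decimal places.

5.55

X̄̄ = (5.56 + 5.55 + 5.55 + 5.51 + 5.56) / 5 = 27.7300 / 5 = 5.5460
CL = X̄̄ = 5.5460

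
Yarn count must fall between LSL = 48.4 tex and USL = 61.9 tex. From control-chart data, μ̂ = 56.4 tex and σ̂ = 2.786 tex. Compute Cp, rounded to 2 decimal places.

0.81

Cp = (USL − LSL) / (6σ̂) = (61.9 − 48.4) / (6 × 2.786) = 13.5000 / 16.7160 = 0.8076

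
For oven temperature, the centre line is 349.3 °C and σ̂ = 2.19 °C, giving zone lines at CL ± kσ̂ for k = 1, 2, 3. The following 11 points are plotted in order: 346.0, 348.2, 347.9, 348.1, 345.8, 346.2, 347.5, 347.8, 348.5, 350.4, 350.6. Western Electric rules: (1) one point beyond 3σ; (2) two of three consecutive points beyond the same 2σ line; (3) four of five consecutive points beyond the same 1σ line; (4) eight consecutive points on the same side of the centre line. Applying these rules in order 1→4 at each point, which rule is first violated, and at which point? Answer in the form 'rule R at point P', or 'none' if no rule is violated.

Zone of each point (C = within 1σ̂, B = 1σ̂–2σ̂, A = 2σ̂–3σ̂, * = beyond 3σ̂; sign = side of CL): 1:-B, 2:-C, 3:-C, 4:-C, 5:-B, 6:-B, 7:-C, 8:-C, 9:-C, 10:+C, 11:+C
Rule 4 (eight consecutive points on the same side of the centre line) is satisfied at point 8.

rule 4 at point 8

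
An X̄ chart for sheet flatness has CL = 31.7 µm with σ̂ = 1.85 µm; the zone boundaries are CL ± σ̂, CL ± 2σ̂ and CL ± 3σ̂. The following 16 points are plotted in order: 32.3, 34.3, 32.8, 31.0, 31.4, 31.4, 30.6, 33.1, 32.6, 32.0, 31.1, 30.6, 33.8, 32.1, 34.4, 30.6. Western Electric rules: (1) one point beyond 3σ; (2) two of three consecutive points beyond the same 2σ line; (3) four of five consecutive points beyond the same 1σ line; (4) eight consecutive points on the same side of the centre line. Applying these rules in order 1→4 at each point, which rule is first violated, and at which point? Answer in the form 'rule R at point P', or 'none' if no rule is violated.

none

Zone of each point (C = within 1σ̂, B = 1σ̂–2σ̂, A = 2σ̂–3σ̂, * = beyond 3σ̂; sign = side of CL): 1:+C, 2:+B, 3:+C, 4:-C, 5:-C, 6:-C, 7:-C, 8:+C, 9:+C, 10:+C, 11:-C, 12:-C, 13:+B, 14:+C, 15:+B, 16:-C
No rule fires across all 16 points.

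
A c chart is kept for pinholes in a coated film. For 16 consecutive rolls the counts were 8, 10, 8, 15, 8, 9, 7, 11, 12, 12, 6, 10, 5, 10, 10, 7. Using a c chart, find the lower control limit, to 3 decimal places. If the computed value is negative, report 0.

c̄ = (8 + 10 + 8 + 15 + 8 + 9 + 7 + 11 + 12 + 12 + 6 + 10 + 5 + 10 + 10 + 7) / 16 = 148 / 16 = 9.2500
LCL = c̄ − 3√c̄ = 9.2500 − 3 × 3.0414 = 0.1259

0.126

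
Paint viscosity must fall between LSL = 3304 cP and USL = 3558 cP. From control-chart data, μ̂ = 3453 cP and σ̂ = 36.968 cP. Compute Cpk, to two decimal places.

0.95

Cpu = (USL − μ̂) / (3σ̂) = (3558 − 3453) / (3 × 36.968) = 0.9468; Cpl = (μ̂ − LSL) / (3σ̂) = (3453 − 3304) / (3 × 36.968) = 1.3435; Cpk = min(Cpu, Cpl) = 0.9468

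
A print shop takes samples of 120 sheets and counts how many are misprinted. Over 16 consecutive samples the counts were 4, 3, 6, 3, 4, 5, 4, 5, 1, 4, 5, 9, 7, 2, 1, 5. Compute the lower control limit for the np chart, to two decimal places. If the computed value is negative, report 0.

p̄ = Σdᵢ / (k·n) = 68 / (16 × 120) = 0.03542
LCL = np̄ − 3·√(np̄(1−p̄)) = 4.2500 − 3 × 2.0247 = -1.8242 → 0 (negative, so LCL = 0)

0.00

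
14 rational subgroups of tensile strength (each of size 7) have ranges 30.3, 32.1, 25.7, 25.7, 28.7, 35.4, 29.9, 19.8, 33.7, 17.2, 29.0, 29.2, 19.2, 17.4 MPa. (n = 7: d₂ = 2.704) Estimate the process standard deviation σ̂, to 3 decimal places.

9.861

R̄ = (30.3 + 32.1 + 25.7 + 25.7 + 28.7 + 35.4 + 29.9 + 19.8 + 33.7 + 17.2 + 29.0 + 29.2 + 19.2 + 17.4) / 14 = 26.6643
σ̂ = R̄ / d₂ = 26.6643 / 2.704 = 9.8611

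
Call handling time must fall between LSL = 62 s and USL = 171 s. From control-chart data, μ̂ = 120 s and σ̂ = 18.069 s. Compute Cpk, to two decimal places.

Cpu = (USL − μ̂) / (3σ̂) = (171 − 120) / (3 × 18.069) = 0.9408; Cpl = (μ̂ − LSL) / (3σ̂) = (120 − 62) / (3 × 18.069) = 1.0700; Cpk = min(Cpu, Cpl) = 0.9408

0.94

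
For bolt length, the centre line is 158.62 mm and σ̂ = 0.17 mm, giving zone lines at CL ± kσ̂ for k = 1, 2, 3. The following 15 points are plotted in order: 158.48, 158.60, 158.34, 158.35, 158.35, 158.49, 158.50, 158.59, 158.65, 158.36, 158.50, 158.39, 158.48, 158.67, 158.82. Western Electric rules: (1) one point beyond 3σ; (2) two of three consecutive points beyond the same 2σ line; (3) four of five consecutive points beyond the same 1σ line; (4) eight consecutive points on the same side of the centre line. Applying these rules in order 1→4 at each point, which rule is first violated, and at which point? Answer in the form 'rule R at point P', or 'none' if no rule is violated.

rule 4 at point 8

Zone of each point (C = within 1σ̂, B = 1σ̂–2σ̂, A = 2σ̂–3σ̂, * = beyond 3σ̂; sign = side of CL): 1:-C, 2:-C, 3:-B, 4:-B, 5:-B, 6:-C, 7:-C, 8:-C, 9:+C, 10:-B, 11:-C, 12:-B, 13:-C, 14:+C, 15:+B
Rule 4 (eight consecutive points on the same side of the centre line) is satisfied at point 8.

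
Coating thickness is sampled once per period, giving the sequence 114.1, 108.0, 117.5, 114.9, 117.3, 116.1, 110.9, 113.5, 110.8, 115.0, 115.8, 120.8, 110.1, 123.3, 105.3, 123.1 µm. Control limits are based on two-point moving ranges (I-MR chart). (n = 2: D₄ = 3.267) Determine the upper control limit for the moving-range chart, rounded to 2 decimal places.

Moving ranges: 6.1, 9.5, 2.6, 2.4, 1.2, 5.2, 2.6, 2.7, 4.2, 0.8, 5.0, 10.7, 13.2, 18.0, 17.8; M̄R̄ = 102.0000 / 15 = 6.8000
UCL_MR = D₄·M̄R̄ = 3.267 × 6.8000 = 22.2156

22.22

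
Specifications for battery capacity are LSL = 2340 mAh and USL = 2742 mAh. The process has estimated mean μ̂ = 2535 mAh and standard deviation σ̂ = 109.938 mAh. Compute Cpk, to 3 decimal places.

Cpu = (USL − μ̂) / (3σ̂) = (2742 − 2535) / (3 × 109.938) = 0.6276; Cpl = (μ̂ − LSL) / (3σ̂) = (2535 − 2340) / (3 × 109.938) = 0.5912; Cpk = min(Cpu, Cpl) = 0.5912

0.591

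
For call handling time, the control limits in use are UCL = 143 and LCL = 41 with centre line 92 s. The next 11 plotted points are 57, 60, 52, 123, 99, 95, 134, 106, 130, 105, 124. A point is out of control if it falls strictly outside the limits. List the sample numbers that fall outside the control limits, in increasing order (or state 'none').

All 11 points lie within [41, 143].

none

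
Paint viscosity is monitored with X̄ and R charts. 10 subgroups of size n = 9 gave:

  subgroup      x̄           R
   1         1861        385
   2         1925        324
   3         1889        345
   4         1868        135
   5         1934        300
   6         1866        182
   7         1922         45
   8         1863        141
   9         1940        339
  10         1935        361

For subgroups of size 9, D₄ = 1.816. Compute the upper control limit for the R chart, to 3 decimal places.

R̄ = (385 + 324 + 345 + 135 + 300 + 182 + 45 + 141 + 339 + 361) / 10 = 2557.0000 / 10 = 255.7000
UCL_R = D₄·R̄ = 1.816 × 255.7000 = 464.3512

464.351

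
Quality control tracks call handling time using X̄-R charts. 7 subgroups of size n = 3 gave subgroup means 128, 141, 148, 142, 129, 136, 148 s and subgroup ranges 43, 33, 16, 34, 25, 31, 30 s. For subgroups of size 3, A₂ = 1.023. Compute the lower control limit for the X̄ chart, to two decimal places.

X̄̄ = (128 + 141 + 148 + 142 + 129 + 136 + 148) / 7 = 972.0000 / 7 = 138.8571
R̄ = (43 + 33 + 16 + 34 + 25 + 31 + 30) / 7 = 212.0000 / 7 = 30.2857
LCL = X̄̄ − A₂·R̄ = 138.8571 − 1.023 × 30.2857 = 107.8749

107.87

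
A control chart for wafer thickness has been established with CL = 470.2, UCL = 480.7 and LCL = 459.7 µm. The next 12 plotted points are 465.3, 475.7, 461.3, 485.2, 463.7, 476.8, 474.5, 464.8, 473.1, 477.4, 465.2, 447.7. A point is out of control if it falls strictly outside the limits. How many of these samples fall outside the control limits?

Compare each point to [459.7, 480.7]: sample 4 = 485.2 > UCL; sample 12 = 447.7 < LCL.

2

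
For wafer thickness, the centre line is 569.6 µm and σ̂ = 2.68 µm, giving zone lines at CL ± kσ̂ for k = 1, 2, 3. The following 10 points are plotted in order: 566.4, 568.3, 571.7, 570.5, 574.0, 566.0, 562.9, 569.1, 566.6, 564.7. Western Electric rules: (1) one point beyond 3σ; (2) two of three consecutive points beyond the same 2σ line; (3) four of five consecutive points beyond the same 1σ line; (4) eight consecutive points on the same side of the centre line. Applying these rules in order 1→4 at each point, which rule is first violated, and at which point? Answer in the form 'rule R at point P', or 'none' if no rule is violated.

Zone of each point (C = within 1σ̂, B = 1σ̂–2σ̂, A = 2σ̂–3σ̂, * = beyond 3σ̂; sign = side of CL): 1:-B, 2:-C, 3:+C, 4:+C, 5:+B, 6:-B, 7:-A, 8:-C, 9:-B, 10:-B
Rule 3 (four of five consecutive points beyond the same 1σ limit) is satisfied at point 10.

rule 3 at point 10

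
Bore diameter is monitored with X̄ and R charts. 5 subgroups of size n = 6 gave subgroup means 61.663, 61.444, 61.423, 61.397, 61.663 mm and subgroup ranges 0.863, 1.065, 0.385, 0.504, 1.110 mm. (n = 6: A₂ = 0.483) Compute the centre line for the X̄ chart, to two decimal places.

61.52

X̄̄ = (61.663 + 61.444 + 61.423 + 61.397 + 61.663) / 5 = 307.5900 / 5 = 61.5180
CL = X̄̄ = 61.5180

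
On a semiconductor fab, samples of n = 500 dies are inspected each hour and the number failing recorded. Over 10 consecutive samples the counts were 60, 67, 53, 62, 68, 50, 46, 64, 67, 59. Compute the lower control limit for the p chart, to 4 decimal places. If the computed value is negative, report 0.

0.0757

p̄ = Σdᵢ / (k·n) = 596 / (10 × 500) = 0.11920
LCL = p̄ − 3·√(p̄(1−p̄)/n) = 0.11920 − 3 × 0.01449 = 0.07573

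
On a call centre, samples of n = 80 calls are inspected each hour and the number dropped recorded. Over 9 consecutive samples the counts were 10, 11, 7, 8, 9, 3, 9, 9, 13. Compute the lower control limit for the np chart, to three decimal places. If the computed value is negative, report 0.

p̄ = Σdᵢ / (k·n) = 79 / (9 × 80) = 0.10972
LCL = np̄ − 3·√(np̄(1−p̄)) = 8.7778 − 3 × 2.7955 = 0.3914

0.391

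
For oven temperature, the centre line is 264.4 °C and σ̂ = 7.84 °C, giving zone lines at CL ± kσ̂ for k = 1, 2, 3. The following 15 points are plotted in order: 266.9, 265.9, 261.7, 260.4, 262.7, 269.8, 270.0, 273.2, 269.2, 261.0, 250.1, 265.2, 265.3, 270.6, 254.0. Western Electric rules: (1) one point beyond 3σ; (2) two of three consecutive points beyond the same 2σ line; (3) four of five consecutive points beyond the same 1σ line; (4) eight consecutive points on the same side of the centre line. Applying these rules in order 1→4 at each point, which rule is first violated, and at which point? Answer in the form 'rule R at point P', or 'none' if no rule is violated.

none

Zone of each point (C = within 1σ̂, B = 1σ̂–2σ̂, A = 2σ̂–3σ̂, * = beyond 3σ̂; sign = side of CL): 1:+C, 2:+C, 3:-C, 4:-C, 5:-C, 6:+C, 7:+C, 8:+B, 9:+C, 10:-C, 11:-B, 12:+C, 13:+C, 14:+C, 15:-B
No rule fires across all 15 points.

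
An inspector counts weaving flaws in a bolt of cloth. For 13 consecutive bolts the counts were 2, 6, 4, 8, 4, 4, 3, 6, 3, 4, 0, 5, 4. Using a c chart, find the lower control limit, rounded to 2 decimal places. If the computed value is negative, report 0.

c̄ = (2 + 6 + 4 + 8 + 4 + 4 + 3 + 6 + 3 + 4 + 0 + 5 + 4) / 13 = 53 / 13 = 4.0769
LCL = c̄ − 3√c̄ = 4.0769 − 3 × 2.0191 = -1.9805 → 0 (cannot be negative)

0.00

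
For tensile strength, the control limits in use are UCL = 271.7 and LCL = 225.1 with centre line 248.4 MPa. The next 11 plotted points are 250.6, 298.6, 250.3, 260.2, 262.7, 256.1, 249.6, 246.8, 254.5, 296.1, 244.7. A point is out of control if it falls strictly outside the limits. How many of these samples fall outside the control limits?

Compare each point to [225.1, 271.7]: sample 2 = 298.6 > UCL; sample 10 = 296.1 > UCL.

2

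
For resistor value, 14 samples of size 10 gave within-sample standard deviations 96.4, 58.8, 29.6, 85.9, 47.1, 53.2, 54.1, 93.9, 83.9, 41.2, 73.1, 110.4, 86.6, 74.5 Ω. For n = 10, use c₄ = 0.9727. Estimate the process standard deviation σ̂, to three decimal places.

72.604

s̄ = (96.4 + 58.8 + 29.6 + 85.9 + 47.1 + 53.2 + 54.1 + 93.9 + 83.9 + 41.2 + 73.1 + 110.4 + 86.6 + 74.5) / 14 = 70.6214
σ̂ = s̄ / c₄ = 70.6214 / 0.9727 = 72.6035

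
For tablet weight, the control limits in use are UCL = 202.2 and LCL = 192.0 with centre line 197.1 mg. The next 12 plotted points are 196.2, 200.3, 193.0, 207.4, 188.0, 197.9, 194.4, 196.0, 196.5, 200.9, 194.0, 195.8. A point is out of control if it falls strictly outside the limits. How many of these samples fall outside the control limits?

2

Compare each point to [192.0, 202.2]: sample 4 = 207.4 > UCL; sample 5 = 188.0 < LCL.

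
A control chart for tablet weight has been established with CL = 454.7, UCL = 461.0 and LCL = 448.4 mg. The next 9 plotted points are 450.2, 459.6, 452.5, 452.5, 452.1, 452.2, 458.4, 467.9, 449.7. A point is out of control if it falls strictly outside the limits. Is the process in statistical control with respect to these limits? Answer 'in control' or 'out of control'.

out of control

Compare each point to [448.4, 461.0]: sample 8 = 467.9 > UCL.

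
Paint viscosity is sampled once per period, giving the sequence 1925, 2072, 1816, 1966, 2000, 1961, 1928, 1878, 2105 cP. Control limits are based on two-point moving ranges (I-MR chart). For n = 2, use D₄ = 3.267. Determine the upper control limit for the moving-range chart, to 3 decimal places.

Moving ranges: 147, 256, 150, 34, 39, 33, 50, 227; M̄R̄ = 936.0000 / 8 = 117.0000
UCL_MR = D₄·M̄R̄ = 3.267 × 117.0000 = 382.2390

382.239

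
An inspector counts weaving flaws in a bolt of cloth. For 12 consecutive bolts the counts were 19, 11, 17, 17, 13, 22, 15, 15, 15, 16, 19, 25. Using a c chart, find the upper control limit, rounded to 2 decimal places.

c̄ = (19 + 11 + 17 + 17 + 13 + 22 + 15 + 15 + 15 + 16 + 19 + 25) / 12 = 204 / 12 = 17.0000
UCL = c̄ + 3√c̄ = 17.0000 + 3 × √17.0000 = 17.0000 + 3 × 4.1231 = 29.3693

29.37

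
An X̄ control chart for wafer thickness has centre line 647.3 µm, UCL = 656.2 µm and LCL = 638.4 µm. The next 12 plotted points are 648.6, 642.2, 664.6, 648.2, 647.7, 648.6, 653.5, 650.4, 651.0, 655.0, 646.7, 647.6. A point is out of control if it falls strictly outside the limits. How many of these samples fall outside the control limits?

1

Compare each point to [638.4, 656.2]: sample 3 = 664.6 > UCL.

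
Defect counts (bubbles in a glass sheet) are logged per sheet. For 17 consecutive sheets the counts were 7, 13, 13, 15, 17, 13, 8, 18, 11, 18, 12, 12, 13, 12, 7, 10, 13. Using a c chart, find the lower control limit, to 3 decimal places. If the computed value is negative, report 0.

1.876

c̄ = (7 + 13 + 13 + 15 + 17 + 13 + 8 + 18 + 11 + 18 + 12 + 12 + 13 + 12 + 7 + 10 + 13) / 17 = 212 / 17 = 12.4706
LCL = c̄ − 3√c̄ = 12.4706 − 3 × 3.5314 = 1.8765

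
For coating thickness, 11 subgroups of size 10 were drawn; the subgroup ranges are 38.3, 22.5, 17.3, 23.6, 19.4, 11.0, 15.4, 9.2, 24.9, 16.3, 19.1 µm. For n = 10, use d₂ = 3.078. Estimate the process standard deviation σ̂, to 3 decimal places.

R̄ = (38.3 + 22.5 + 17.3 + 23.6 + 19.4 + 11.0 + 15.4 + 9.2 + 24.9 + 16.3 + 19.1) / 11 = 19.7273
σ̂ = R̄ / d₂ = 19.7273 / 3.078 = 6.4091

6.409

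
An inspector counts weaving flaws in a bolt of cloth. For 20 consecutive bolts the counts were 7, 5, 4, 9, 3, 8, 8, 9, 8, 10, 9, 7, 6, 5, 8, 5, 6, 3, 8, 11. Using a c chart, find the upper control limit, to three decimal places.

14.859

c̄ = (7 + 5 + 4 + 9 + 3 + 8 + 8 + 9 + 8 + 10 + 9 + 7 + 6 + 5 + 8 + 5 + 6 + 3 + 8 + 11) / 20 = 139 / 20 = 6.9500
UCL = c̄ + 3√c̄ = 6.9500 + 3 × √6.9500 = 6.9500 + 3 × 2.6363 = 14.8589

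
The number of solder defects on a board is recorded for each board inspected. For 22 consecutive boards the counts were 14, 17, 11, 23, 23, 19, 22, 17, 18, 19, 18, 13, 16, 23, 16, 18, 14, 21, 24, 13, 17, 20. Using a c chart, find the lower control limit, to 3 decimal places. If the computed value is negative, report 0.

5.272

c̄ = (14 + 17 + 11 + 23 + 23 + 19 + 22 + 17 + 18 + 19 + 18 + 13 + 16 + 23 + 16 + 18 + 14 + 21 + 24 + 13 + 17 + 20) / 22 = 396 / 22 = 18.0000
LCL = c̄ − 3√c̄ = 18.0000 − 3 × 4.2426 = 5.2721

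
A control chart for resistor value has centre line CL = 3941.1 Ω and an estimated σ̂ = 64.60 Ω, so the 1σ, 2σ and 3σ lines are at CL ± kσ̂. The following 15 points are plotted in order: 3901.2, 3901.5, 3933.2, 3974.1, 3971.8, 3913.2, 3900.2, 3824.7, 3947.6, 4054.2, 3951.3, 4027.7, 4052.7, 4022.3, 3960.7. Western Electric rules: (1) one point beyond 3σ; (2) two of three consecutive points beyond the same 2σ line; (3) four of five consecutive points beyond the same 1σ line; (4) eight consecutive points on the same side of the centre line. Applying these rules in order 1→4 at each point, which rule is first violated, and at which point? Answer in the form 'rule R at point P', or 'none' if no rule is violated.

Zone of each point (C = within 1σ̂, B = 1σ̂–2σ̂, A = 2σ̂–3σ̂, * = beyond 3σ̂; sign = side of CL): 1:-C, 2:-C, 3:-C, 4:+C, 5:+C, 6:-C, 7:-C, 8:-B, 9:+C, 10:+B, 11:+C, 12:+B, 13:+B, 14:+B, 15:+C
Rule 3 (four of five consecutive points beyond the same 1σ limit) is satisfied at point 14.

rule 3 at point 14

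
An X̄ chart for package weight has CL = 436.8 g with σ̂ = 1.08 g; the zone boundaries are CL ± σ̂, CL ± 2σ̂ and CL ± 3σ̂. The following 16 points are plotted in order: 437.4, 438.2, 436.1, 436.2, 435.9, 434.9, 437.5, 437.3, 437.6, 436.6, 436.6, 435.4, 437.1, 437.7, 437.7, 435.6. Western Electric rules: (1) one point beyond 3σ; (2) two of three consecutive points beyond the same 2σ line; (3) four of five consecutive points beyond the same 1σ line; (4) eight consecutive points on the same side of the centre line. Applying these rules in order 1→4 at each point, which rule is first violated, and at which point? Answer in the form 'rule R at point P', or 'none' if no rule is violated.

none

Zone of each point (C = within 1σ̂, B = 1σ̂–2σ̂, A = 2σ̂–3σ̂, * = beyond 3σ̂; sign = side of CL): 1:+C, 2:+B, 3:-C, 4:-C, 5:-C, 6:-B, 7:+C, 8:+C, 9:+C, 10:-C, 11:-C, 12:-B, 13:+C, 14:+C, 15:+C, 16:-B
No rule fires across all 16 points.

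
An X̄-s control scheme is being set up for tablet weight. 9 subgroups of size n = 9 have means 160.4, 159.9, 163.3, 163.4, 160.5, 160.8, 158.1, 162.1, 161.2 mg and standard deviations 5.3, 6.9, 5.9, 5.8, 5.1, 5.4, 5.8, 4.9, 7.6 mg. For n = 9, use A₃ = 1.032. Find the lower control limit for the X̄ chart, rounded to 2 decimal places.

155.03

X̄̄ = (160.4 + 159.9 + 163.3 + 163.4 + 160.5 + 160.8 + 158.1 + 162.1 + 161.2) / 9 = 161.0778
s̄ = (5.3 + 6.9 + 5.9 + 5.8 + 5.1 + 5.4 + 5.8 + 4.9 + 7.6) / 9 = 5.8556
LCL = X̄̄ − A₃·s̄ = 161.0778 − 1.032 × 5.8556 = 155.0348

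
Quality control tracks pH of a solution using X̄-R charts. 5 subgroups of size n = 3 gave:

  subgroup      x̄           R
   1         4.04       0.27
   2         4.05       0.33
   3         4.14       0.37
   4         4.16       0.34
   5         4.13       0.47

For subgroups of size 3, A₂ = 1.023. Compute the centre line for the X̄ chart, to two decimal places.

4.10

X̄̄ = (4.04 + 4.05 + 4.14 + 4.16 + 4.13) / 5 = 20.5200 / 5 = 4.1040
CL = X̄̄ = 4.1040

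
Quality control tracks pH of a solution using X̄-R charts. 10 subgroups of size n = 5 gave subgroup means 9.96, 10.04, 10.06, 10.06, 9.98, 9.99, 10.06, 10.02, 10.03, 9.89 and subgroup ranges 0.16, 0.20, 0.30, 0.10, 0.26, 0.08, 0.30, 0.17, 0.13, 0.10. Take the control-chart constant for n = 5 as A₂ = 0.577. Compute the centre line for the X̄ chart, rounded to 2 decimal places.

10.01

X̄̄ = (9.96 + 10.04 + 10.06 + 10.06 + 9.98 + 9.99 + 10.06 + 10.02 + 10.03 + 9.89) / 10 = 100.0900 / 10 = 10.0090
CL = X̄̄ = 10.0090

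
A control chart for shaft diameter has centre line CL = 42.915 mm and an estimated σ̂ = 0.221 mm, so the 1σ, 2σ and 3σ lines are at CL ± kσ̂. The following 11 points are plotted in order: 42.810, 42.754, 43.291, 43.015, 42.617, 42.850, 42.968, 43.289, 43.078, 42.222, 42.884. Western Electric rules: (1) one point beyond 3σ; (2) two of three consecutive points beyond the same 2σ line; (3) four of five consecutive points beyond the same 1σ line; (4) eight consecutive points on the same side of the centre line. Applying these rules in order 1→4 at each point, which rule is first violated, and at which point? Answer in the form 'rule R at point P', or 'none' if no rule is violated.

rule 1 at point 10

Zone of each point (C = within 1σ̂, B = 1σ̂–2σ̂, A = 2σ̂–3σ̂, * = beyond 3σ̂; sign = side of CL): 1:-C, 2:-C, 3:+B, 4:+C, 5:-B, 6:-C, 7:+C, 8:+B, 9:+C, 10:-*, 11:-C
Rule 1 (one point beyond the 3σ limits) is satisfied at point 10.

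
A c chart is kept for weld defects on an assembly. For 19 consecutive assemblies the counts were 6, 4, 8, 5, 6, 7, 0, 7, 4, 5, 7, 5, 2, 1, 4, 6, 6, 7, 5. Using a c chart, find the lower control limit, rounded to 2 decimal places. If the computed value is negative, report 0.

c̄ = (6 + 4 + 8 + 5 + 6 + 7 + 0 + 7 + 4 + 5 + 7 + 5 + 2 + 1 + 4 + 6 + 6 + 7 + 5) / 19 = 95 / 19 = 5.0000
LCL = c̄ − 3√c̄ = 5.0000 − 3 × 2.2361 = -1.7082 → 0 (cannot be negative)

0.00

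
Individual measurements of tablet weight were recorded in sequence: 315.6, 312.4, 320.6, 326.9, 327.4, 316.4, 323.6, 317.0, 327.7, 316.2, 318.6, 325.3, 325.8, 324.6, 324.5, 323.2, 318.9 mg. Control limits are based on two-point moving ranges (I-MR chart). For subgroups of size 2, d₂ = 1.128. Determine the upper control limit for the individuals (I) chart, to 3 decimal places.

X̄ = (315.6 + 312.4 + 320.6 + 326.9 + 327.4 + 316.4 + 323.6 + 317.0 + 327.7 + 316.2 + 318.6 + 325.3 + 325.8 + 324.6 + 324.5 + 323.2 + 318.9) / 17 = 321.4529
Moving ranges: 3.2, 8.2, 6.3, 0.5, 11.0, 7.2, 6.6, 10.7, 11.5, 2.4, 6.7, 0.5, 1.2, 0.1, 1.3, 4.3; M̄R̄ = 81.7000 / 16 = 5.1063
UCL = X̄ + 3·M̄R̄/d₂ = 321.4529 + 3 × 5.1063 / 1.128 = 335.0334

335.033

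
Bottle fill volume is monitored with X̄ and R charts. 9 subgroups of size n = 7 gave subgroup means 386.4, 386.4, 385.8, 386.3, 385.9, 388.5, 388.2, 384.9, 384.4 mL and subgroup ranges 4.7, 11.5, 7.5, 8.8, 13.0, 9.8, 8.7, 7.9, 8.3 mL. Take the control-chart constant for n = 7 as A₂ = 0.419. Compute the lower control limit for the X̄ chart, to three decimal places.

X̄̄ = (386.4 + 386.4 + 385.8 + 386.3 + 385.9 + 388.5 + 388.2 + 384.9 + 384.4) / 9 = 3476.8000 / 9 = 386.3111
R̄ = (4.7 + 11.5 + 7.5 + 8.8 + 13.0 + 9.8 + 8.7 + 7.9 + 8.3) / 9 = 80.2000 / 9 = 8.9111
LCL = X̄̄ − A₂·R̄ = 386.3111 − 0.419 × 8.9111 = 382.5774

382.577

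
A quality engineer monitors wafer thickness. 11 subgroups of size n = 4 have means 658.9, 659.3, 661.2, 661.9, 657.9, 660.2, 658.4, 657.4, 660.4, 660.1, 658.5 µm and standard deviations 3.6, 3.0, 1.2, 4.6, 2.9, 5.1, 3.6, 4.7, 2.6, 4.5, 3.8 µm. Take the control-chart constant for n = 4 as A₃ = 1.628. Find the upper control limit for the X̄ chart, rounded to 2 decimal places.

X̄̄ = (658.9 + 659.3 + 661.2 + 661.9 + 657.9 + 660.2 + 658.4 + 657.4 + 660.4 + 660.1 + 658.5) / 11 = 659.4727
s̄ = (3.6 + 3.0 + 1.2 + 4.6 + 2.9 + 5.1 + 3.6 + 4.7 + 2.6 + 4.5 + 3.8) / 11 = 3.6000
UCL = X̄̄ + A₃·s̄ = 659.4727 + 1.628 × 3.6000 = 665.3335

665.33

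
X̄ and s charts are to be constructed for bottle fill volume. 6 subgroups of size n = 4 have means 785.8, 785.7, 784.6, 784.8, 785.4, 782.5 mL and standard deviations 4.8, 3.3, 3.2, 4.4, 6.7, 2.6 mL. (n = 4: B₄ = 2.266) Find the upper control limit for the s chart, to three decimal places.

s̄ = (4.8 + 3.3 + 3.2 + 4.4 + 6.7 + 2.6) / 6 = 4.1667
UCL_s = B₄·s̄ = 2.266 × 4.1667 = 9.4417

9.442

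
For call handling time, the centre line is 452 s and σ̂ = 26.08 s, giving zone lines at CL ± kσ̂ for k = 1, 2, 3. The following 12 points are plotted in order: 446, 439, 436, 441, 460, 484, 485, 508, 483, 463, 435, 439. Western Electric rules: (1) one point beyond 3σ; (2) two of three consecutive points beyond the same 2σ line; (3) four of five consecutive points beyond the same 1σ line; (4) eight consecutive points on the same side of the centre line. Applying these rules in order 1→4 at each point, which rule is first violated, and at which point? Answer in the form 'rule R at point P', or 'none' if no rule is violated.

Zone of each point (C = within 1σ̂, B = 1σ̂–2σ̂, A = 2σ̂–3σ̂, * = beyond 3σ̂; sign = side of CL): 1:-C, 2:-C, 3:-C, 4:-C, 5:+C, 6:+B, 7:+B, 8:+A, 9:+B, 10:+C, 11:-C, 12:-C
Rule 3 (four of five consecutive points beyond the same 1σ limit) is satisfied at point 9.

rule 3 at point 9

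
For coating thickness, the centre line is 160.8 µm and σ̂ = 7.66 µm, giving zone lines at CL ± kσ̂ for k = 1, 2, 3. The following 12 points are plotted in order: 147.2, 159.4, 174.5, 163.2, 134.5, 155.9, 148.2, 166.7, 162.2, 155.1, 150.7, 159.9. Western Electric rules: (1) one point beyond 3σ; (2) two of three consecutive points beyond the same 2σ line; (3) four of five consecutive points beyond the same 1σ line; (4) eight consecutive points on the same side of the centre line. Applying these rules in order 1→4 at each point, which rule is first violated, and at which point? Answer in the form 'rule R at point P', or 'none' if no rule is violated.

rule 1 at point 5

Zone of each point (C = within 1σ̂, B = 1σ̂–2σ̂, A = 2σ̂–3σ̂, * = beyond 3σ̂; sign = side of CL): 1:-B, 2:-C, 3:+B, 4:+C, 5:-*, 6:-C, 7:-B, 8:+C, 9:+C, 10:-C, 11:-B, 12:-C
Rule 1 (one point beyond the 3σ limits) is satisfied at point 5.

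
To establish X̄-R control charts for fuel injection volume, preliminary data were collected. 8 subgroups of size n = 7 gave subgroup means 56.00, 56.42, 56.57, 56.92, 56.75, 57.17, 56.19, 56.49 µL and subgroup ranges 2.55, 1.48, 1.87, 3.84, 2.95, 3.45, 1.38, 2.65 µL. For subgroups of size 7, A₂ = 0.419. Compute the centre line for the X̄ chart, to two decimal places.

X̄̄ = (56.00 + 56.42 + 56.57 + 56.92 + 56.75 + 57.17 + 56.19 + 56.49) / 8 = 452.5100 / 8 = 56.5637
CL = X̄̄ = 56.5637

56.56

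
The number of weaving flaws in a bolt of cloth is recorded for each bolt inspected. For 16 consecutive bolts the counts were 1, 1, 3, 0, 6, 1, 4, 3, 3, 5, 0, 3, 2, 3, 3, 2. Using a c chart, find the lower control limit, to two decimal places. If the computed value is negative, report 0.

c̄ = (1 + 1 + 3 + 0 + 6 + 1 + 4 + 3 + 3 + 5 + 0 + 3 + 2 + 3 + 3 + 2) / 16 = 40 / 16 = 2.5000
LCL = c̄ − 3√c̄ = 2.5000 − 3 × 1.5811 = -2.2434 → 0 (cannot be negative)

0.00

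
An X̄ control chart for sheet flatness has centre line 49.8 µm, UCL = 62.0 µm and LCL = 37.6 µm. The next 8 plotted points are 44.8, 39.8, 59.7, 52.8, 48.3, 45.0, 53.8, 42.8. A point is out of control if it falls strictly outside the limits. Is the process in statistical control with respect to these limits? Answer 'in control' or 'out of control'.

All 8 points lie within [37.6, 62.0].

in control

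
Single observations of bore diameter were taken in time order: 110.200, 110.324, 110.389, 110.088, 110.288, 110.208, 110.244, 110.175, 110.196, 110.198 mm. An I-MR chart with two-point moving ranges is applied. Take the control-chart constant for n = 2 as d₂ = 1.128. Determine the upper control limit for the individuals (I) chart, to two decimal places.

X̄ = (110.200 + 110.324 + 110.389 + 110.088 + 110.288 + 110.208 + 110.244 + 110.175 + 110.196 + 110.198) / 10 = 110.2310
Moving ranges: 0.124, 0.065, 0.301, 0.200, 0.080, 0.036, 0.069, 0.021, 0.002; M̄R̄ = 0.8980 / 9 = 0.0998
UCL = X̄ + 3·M̄R̄/d₂ = 110.2310 + 3 × 0.0998 / 1.128 = 110.4964

110.50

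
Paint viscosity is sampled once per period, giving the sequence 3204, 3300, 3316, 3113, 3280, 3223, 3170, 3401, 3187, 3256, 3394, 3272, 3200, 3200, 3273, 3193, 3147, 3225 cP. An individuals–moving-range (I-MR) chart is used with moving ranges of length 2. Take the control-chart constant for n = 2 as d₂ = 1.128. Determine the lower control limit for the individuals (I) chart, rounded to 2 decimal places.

X̄ = (3204 + 3300 + 3316 + 3113 + 3280 + 3223 + 3170 + 3401 + 3187 + 3256 + 3394 + 3272 + 3200 + 3200 + 3273 + 3193 + 3147 + 3225) / 18 = 3241.8889
Moving ranges: 96, 16, 203, 167, 57, 53, 231, 214, 69, 138, 122, 72, 0, 73, 80, 46, 78; M̄R̄ = 1715.0000 / 17 = 100.8824
LCL = X̄ − 3·M̄R̄/d₂ = 3241.8889 − 3 × 100.8824 / 1.128 = 2973.5848

2973.58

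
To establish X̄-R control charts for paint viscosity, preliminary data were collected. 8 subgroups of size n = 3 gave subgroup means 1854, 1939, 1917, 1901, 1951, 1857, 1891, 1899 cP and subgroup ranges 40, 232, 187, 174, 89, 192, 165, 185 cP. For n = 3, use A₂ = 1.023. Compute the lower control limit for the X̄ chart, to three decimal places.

1739.491

X̄̄ = (1854 + 1939 + 1917 + 1901 + 1951 + 1857 + 1891 + 1899) / 8 = 15209.0000 / 8 = 1901.1250
R̄ = (40 + 232 + 187 + 174 + 89 + 192 + 165 + 185) / 8 = 1264.0000 / 8 = 158.0000
LCL = X̄̄ − A₂·R̄ = 1901.1250 − 1.023 × 158.0000 = 1739.4910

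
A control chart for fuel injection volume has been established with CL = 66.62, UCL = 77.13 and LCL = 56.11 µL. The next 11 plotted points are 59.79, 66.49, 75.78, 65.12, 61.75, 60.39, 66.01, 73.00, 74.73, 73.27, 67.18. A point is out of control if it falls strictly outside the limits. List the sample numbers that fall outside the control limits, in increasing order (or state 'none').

none

All 11 points lie within [56.11, 77.13].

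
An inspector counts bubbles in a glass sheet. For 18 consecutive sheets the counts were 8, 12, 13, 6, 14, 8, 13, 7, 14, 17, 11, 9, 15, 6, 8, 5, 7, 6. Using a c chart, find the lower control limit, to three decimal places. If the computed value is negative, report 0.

0.484

c̄ = (8 + 12 + 13 + 6 + 14 + 8 + 13 + 7 + 14 + 17 + 11 + 9 + 15 + 6 + 8 + 5 + 7 + 6) / 18 = 179 / 18 = 9.9444
LCL = c̄ − 3√c̄ = 9.9444 − 3 × 3.1535 = 0.4840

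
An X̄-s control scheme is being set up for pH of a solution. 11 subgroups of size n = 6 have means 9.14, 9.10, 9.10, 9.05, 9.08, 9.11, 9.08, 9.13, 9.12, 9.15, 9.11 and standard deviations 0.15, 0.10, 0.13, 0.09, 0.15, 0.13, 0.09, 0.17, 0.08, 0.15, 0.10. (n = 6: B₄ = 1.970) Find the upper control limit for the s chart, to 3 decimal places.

s̄ = (0.15 + 0.10 + 0.13 + 0.09 + 0.15 + 0.13 + 0.09 + 0.17 + 0.08 + 0.15 + 0.10) / 11 = 0.1218
UCL_s = B₄·s̄ = 1.970 × 0.1218 = 0.2400

0.240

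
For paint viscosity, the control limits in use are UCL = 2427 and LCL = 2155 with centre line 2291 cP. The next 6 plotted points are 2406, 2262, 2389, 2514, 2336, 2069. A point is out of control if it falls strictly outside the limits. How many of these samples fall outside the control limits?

2

Compare each point to [2155, 2427]: sample 4 = 2514 > UCL; sample 6 = 2069 < LCL.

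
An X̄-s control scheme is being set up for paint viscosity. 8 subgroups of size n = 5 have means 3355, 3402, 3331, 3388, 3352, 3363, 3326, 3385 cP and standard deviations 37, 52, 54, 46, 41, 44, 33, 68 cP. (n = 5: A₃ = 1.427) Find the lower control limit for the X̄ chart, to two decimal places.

X̄̄ = (3355 + 3402 + 3331 + 3388 + 3352 + 3363 + 3326 + 3385) / 8 = 3362.7500
s̄ = (37 + 52 + 54 + 46 + 41 + 44 + 33 + 68) / 8 = 46.8750
LCL = X̄̄ − A₃·s̄ = 3362.7500 − 1.427 × 46.8750 = 3295.8594

3295.86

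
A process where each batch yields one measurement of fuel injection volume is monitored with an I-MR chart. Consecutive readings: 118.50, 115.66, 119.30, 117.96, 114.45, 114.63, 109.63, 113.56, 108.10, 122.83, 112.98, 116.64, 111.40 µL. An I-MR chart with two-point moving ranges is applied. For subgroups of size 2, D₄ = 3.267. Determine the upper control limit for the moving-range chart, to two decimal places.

Moving ranges: 2.84, 3.64, 1.34, 3.51, 0.18, 5.00, 3.93, 5.46, 14.73, 9.85, 3.66, 5.24; M̄R̄ = 59.3800 / 12 = 4.9483
UCL_MR = D₄·M̄R̄ = 3.267 × 4.9483 = 16.1662

16.17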